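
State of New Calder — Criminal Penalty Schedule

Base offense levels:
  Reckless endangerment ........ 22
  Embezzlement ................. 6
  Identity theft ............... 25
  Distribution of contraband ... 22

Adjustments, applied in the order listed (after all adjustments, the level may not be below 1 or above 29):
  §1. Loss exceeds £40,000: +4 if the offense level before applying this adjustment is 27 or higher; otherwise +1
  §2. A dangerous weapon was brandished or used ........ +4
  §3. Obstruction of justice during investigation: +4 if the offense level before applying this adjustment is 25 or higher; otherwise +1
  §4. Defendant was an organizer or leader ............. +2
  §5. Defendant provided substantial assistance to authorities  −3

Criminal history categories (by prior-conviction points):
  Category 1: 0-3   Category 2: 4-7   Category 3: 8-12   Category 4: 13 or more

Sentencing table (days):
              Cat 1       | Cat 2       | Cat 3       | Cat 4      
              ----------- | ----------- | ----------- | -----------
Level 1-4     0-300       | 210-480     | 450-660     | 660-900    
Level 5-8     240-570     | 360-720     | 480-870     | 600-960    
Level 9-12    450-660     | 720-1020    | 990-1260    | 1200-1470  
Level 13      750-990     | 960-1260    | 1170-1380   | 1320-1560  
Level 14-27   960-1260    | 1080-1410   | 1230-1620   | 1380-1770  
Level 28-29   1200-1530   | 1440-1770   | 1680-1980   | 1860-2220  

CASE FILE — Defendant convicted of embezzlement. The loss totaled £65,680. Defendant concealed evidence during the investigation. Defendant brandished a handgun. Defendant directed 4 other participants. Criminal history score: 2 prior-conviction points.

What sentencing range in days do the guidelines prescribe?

Base offense level for embezzlement: 6.
§1 applies (level before this adjustment is 6 < 27, so +1): 6 + 1 = 7.
§2 applies: 7 + 4 = 11.
§3 applies (level before this adjustment is 11 < 25, so +1): 11 + 1 = 12.
§4 applies: 12 + 2 = 14.
§5 does not apply.
Final offense level: 14.
Criminal history: 2 prior points → Category 1 (0-3).
Level 14 falls in the 14-27 band.
Grid: Level 14-27 × Category 1 = 960-1260 days.

960-1260 days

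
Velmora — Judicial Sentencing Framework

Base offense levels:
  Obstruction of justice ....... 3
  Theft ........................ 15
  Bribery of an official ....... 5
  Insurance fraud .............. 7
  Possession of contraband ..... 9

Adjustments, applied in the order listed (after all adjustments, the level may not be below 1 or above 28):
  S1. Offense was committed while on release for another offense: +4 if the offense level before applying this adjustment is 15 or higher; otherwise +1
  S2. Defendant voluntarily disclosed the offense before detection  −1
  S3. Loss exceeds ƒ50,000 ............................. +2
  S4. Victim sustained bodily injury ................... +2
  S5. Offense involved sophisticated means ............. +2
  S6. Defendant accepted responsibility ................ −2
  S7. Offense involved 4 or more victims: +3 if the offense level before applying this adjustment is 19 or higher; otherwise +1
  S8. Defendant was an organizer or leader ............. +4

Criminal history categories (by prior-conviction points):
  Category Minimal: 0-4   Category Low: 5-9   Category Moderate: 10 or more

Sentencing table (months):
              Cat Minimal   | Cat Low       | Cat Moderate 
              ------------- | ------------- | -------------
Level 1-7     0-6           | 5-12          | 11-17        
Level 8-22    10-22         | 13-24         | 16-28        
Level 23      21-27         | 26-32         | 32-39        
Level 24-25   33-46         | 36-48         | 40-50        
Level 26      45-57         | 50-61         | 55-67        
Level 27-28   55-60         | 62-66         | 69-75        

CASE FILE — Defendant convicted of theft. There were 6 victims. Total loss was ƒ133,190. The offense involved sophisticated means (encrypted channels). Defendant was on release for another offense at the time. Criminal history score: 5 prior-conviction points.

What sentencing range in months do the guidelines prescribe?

50-61 months

Base offense level for theft: 15.
S1 applies (level before this adjustment is 15 ≥ 15, so +4): 15 + 4 = 19.
S2 does not apply.
S3 applies: 19 + 2 = 21.
S4 does not apply.
S5 applies: 21 + 2 = 23.
S7 applies (level before this adjustment is 23 ≥ 19, so +3): 23 + 3 = 26.
Final offense level: 26.
Criminal history: 5 prior points → Category Low (5-9).
Level 26 falls in the 26 band.
Grid: Level 26 × Category Low = 50-61 months.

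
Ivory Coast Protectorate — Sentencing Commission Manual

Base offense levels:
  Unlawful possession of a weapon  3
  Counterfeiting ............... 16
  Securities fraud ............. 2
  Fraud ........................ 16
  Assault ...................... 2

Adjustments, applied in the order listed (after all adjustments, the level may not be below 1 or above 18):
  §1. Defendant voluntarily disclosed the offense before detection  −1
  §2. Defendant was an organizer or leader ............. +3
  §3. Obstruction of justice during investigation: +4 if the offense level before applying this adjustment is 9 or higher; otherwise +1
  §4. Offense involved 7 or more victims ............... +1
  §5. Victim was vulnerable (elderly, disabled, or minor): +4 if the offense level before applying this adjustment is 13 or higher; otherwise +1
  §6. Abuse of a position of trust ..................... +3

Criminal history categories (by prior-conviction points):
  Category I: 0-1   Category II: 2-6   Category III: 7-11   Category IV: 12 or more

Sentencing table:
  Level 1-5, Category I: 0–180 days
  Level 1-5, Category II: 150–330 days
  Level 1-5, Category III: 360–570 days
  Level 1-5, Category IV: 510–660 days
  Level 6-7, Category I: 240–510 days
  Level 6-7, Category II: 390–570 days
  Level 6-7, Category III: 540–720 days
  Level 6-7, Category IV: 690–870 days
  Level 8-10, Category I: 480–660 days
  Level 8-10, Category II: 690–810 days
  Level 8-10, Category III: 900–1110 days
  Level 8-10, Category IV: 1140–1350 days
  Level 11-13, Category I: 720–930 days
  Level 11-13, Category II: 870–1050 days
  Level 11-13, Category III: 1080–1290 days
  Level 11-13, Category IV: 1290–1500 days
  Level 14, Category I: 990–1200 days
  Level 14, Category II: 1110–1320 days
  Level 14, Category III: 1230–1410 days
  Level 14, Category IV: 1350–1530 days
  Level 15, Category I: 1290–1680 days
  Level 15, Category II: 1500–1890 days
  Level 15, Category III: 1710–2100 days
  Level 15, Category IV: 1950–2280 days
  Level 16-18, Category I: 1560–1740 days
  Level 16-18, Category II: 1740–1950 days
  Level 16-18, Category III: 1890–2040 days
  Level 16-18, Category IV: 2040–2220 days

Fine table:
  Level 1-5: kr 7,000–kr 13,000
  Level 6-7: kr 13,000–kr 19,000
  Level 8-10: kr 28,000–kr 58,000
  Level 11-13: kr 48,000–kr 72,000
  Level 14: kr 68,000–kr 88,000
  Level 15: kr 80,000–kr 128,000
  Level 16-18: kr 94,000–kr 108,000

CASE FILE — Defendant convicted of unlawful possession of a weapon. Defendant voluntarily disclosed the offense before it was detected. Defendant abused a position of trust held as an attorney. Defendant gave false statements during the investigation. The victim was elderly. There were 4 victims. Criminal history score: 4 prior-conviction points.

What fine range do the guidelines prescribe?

Base offense level for unlawful possession of a weapon: 3.
§1 applies: 3 − 1 = 2.
§2 does not apply.
§3 applies (level before this adjustment is 2 < 9, so +1): 2 + 1 = 3.
§4 does not apply.
§5 applies (level before this adjustment is 3 < 13, so +1): 3 + 1 = 4.
§6 applies: 4 + 3 = 7.
Final offense level: 7.
Level 7 falls in the 6-7 band.
Fine table: Level 6-7 → kr 13,000–kr 19,000.

kr 13,000–kr 19,000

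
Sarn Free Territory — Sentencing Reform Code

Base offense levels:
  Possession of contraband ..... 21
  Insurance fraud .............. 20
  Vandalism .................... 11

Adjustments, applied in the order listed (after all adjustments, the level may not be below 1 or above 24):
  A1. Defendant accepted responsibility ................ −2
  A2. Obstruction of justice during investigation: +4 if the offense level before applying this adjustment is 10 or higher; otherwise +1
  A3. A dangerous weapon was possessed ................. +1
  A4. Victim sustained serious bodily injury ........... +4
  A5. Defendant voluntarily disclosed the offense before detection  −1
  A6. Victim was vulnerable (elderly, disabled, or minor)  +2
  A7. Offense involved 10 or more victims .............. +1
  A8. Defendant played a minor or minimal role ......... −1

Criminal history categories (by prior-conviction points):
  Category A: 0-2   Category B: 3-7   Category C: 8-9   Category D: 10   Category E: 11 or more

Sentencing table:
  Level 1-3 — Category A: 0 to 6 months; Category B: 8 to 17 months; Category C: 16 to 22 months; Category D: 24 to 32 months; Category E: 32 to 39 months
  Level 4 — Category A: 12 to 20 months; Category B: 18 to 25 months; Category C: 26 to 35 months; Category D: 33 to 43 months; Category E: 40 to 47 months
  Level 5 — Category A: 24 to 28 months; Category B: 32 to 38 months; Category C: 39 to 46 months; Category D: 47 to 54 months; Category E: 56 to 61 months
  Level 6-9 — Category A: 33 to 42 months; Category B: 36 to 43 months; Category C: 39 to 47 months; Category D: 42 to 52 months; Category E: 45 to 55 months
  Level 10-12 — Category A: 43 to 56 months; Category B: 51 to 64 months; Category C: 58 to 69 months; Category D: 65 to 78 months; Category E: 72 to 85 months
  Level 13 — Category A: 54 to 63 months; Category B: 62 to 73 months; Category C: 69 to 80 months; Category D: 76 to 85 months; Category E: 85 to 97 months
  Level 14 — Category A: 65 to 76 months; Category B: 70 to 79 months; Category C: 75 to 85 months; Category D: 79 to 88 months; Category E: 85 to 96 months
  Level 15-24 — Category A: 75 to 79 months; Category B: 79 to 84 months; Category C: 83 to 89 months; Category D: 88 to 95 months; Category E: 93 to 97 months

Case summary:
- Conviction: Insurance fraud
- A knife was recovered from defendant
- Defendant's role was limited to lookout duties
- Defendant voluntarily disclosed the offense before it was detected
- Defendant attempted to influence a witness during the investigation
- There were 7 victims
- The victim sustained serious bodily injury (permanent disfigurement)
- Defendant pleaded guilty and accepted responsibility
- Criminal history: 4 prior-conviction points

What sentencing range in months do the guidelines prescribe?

79-84 months

Base offense level for insurance fraud: 20.
A1 applies: 20 − 2 = 18.
A2 applies (level before this adjustment is 18 ≥ 10, so +4): 18 + 4 = 22.
A3 applies: 22 + 1 = 23.
A4 applies: 23 + 4 = 27.
A5 applies: 27 − 1 = 26.
A6 does not apply.
A7 does not apply.
A8 applies: 26 − 1 = 25.
Level 25 exceeds the maximum of 24; capped at 24.
Final offense level: 24.
Criminal history: 4 prior points → Category B (3-7).
Level 24 falls in the 15-24 band.
Grid: Level 15-24 × Category B = 79-84 months.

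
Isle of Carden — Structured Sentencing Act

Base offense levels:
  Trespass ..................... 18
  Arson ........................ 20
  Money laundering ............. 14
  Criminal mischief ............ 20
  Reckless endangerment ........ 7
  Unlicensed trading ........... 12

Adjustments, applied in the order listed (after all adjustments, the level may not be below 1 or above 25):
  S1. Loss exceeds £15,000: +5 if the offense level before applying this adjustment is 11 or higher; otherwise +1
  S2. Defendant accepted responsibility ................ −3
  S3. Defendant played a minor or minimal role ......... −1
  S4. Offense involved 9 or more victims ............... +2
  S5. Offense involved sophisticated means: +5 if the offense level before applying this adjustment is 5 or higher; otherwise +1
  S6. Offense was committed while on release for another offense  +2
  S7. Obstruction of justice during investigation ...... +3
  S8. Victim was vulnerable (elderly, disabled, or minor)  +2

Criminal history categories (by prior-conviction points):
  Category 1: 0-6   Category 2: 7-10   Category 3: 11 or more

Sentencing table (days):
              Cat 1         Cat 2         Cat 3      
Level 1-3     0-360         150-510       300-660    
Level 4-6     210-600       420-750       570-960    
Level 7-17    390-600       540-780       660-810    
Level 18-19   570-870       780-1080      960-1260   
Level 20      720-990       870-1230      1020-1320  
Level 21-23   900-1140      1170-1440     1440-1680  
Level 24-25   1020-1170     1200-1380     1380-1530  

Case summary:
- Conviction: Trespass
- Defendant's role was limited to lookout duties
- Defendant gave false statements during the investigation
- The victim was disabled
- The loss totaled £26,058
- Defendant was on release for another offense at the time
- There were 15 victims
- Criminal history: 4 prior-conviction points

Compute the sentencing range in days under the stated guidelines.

Base offense level for trespass: 18.
S1 applies (level before this adjustment is 18 ≥ 11, so +5): 18 + 5 = 23.
S2 does not apply.
S3 applies: 23 − 1 = 22.
S4 applies: 22 + 2 = 24.
S5 does not apply.
S6 applies: 24 + 2 = 26.
S7 applies: 26 + 3 = 29.
S8 applies: 29 + 2 = 31.
Level 31 exceeds the maximum of 25; capped at 25.
Final offense level: 25.
Criminal history: 4 prior points → Category 1 (0-6).
Level 25 falls in the 24-25 band.
Grid: Level 24-25 × Category 1 = 1020-1170 days.

1020-1170 days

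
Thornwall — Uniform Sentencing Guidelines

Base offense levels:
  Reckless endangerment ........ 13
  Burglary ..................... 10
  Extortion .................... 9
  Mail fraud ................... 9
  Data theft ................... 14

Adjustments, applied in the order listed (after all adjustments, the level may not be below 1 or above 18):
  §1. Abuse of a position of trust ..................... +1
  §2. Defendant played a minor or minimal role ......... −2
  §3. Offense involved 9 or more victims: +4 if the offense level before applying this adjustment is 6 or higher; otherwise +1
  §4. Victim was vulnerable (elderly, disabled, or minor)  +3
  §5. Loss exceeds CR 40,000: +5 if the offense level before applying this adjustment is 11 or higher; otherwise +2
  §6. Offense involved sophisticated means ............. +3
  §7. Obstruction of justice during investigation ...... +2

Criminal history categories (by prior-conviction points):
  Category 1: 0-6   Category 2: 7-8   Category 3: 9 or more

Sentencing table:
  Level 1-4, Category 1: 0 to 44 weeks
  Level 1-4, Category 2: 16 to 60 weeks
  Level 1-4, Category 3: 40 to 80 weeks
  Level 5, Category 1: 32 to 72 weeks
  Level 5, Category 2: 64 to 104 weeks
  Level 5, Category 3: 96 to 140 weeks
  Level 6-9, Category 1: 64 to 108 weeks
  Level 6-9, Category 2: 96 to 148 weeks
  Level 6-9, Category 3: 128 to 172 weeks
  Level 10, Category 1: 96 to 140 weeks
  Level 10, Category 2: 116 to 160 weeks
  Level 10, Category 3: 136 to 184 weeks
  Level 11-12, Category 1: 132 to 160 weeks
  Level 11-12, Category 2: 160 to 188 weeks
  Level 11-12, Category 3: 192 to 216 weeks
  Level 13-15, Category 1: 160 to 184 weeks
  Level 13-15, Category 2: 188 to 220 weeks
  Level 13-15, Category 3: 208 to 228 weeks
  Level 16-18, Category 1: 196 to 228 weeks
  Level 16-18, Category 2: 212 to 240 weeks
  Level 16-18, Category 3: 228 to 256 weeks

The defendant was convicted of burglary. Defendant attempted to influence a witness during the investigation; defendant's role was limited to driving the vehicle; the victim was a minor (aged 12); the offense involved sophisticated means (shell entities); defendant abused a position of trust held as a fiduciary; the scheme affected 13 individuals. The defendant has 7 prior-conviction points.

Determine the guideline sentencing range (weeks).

212-240 weeks

Base offense level for burglary: 10.
§1 applies: 10 + 1 = 11.
§2 applies: 11 − 2 = 9.
§3 applies (level before this adjustment is 9 ≥ 6, so +4): 9 + 4 = 13.
§4 applies: 13 + 3 = 16.
§6 applies: 16 + 3 = 19.
§7 applies: 19 + 2 = 21.
Level 21 exceeds the maximum of 18; capped at 18.
Final offense level: 18.
Criminal history: 7 prior points → Category 2 (7-8).
Level 18 falls in the 16-18 band.
Grid: Level 16-18 × Category 2 = 212-240 weeks.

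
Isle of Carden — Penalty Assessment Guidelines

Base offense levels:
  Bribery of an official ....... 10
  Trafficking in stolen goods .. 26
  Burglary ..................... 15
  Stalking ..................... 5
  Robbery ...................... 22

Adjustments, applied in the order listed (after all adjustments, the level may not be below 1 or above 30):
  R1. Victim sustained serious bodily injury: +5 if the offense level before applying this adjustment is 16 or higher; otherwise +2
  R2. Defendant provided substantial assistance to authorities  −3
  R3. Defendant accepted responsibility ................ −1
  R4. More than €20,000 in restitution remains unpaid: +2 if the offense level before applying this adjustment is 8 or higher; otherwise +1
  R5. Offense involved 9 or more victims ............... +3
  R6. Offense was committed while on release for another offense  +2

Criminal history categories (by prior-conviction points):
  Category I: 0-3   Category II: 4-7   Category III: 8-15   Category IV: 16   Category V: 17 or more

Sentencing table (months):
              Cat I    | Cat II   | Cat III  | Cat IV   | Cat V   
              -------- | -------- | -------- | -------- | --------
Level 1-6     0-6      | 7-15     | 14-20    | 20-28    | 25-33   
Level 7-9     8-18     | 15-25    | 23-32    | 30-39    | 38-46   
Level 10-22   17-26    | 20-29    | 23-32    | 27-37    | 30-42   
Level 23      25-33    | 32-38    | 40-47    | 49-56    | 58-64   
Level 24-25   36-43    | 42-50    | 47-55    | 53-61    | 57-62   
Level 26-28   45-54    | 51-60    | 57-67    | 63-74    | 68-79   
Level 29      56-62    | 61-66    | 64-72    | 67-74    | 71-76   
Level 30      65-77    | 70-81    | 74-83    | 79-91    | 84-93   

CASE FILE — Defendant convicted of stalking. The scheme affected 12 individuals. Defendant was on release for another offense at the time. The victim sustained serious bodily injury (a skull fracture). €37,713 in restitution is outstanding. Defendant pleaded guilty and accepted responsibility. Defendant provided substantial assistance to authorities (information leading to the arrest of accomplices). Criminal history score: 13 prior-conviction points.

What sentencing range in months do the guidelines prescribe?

Base offense level for stalking: 5.
R1 applies (level before this adjustment is 5 < 16, so +2): 5 + 2 = 7.
R2 applies: 7 − 3 = 4.
R3 applies: 4 − 1 = 3.
R4 applies (level before this adjustment is 3 < 8, so +1): 3 + 1 = 4.
R5 applies: 4 + 3 = 7.
R6 applies: 7 + 2 = 9.
Final offense level: 9.
Criminal history: 13 prior points → Category III (8-15).
Level 9 falls in the 7-9 band.
Grid: Level 7-9 × Category III = 23-32 months.

23-32 months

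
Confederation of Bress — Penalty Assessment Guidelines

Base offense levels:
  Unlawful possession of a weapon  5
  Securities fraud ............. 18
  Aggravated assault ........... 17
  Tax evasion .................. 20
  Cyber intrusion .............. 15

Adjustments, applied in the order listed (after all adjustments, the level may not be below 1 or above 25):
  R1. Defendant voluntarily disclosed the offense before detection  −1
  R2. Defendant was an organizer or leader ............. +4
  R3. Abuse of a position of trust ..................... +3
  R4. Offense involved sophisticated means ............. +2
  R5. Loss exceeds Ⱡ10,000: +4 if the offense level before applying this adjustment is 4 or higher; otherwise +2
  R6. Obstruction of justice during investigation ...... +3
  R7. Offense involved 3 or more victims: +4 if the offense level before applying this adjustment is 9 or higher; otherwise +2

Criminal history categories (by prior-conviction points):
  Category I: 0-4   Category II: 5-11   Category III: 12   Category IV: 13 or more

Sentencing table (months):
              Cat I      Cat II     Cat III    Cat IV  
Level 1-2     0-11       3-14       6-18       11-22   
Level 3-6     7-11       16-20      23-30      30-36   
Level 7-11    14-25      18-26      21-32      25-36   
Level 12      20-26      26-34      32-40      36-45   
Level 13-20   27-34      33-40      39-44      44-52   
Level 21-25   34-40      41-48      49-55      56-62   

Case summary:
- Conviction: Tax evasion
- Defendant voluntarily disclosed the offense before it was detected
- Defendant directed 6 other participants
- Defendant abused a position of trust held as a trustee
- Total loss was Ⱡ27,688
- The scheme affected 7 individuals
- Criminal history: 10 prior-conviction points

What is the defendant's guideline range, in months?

41-48 months

Base offense level for tax evasion: 20.
R1 applies: 20 − 1 = 19.
R2 applies: 19 + 4 = 23.
R3 applies: 23 + 3 = 26.
R5 applies (level before this adjustment is 26 ≥ 4, so +4): 26 + 4 = 30.
R6 does not apply.
R7 applies (level before this adjustment is 30 ≥ 9, so +4): 30 + 4 = 34.
Level 34 exceeds the maximum of 25; capped at 25.
Final offense level: 25.
Criminal history: 10 prior points → Category II (5-11).
Level 25 falls in the 21-25 band.
Grid: Level 21-25 × Category II = 41-48 months.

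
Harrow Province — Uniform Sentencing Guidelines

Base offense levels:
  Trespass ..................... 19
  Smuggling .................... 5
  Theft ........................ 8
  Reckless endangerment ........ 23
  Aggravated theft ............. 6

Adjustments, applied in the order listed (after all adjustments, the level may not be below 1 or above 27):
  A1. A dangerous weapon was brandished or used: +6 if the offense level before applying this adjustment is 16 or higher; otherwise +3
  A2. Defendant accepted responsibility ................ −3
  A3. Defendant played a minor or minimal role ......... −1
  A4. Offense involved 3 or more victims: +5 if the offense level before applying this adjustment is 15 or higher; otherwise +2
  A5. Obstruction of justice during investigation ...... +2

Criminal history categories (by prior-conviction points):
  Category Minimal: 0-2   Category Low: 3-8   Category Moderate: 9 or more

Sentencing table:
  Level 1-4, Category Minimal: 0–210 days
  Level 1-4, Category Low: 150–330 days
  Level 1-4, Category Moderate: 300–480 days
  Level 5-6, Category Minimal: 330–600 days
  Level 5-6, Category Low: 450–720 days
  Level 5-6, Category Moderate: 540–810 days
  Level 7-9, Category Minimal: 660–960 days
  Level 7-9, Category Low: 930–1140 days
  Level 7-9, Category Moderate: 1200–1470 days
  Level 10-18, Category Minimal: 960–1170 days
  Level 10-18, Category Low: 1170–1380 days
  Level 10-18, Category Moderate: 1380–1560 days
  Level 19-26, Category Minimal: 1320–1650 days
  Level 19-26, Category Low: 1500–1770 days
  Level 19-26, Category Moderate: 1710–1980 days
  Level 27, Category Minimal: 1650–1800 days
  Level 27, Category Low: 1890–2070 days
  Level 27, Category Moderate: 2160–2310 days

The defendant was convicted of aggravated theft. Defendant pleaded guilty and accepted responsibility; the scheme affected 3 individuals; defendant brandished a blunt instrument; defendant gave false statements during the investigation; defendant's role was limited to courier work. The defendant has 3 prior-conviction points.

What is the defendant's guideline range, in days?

Base offense level for aggravated theft: 6.
A1 applies (level before this adjustment is 6 < 16, so +3): 6 + 3 = 9.
A2 applies: 9 − 3 = 6.
A3 applies: 6 − 1 = 5.
A4 applies (level before this adjustment is 5 < 15, so +2): 5 + 2 = 7.
A5 applies: 7 + 2 = 9.
Final offense level: 9.
Criminal history: 3 prior points → Category Low (3-8).
Level 9 falls in the 7-9 band.
Grid: Level 7-9 × Category Low = 930-1140 days.

930-1140 days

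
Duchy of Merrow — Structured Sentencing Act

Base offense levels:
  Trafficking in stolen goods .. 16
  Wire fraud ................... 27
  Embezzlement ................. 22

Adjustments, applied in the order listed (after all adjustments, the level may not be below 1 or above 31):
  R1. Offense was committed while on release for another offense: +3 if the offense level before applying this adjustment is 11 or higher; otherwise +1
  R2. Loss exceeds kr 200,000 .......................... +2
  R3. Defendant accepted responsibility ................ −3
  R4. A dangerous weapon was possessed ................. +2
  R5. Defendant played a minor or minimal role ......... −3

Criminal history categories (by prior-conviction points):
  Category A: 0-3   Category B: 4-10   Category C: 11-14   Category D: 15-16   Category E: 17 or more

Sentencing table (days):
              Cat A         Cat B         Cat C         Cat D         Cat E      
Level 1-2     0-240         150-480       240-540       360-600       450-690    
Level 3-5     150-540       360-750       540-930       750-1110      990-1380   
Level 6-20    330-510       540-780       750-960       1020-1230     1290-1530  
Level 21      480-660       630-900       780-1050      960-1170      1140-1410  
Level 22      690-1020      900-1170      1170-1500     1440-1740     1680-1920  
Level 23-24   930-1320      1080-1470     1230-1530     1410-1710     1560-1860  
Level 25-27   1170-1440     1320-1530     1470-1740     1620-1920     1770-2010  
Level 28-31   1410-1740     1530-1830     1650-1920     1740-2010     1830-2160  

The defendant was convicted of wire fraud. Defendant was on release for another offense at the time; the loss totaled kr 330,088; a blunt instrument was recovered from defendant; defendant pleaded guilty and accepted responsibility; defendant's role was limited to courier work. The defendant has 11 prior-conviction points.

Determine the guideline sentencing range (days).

1650-1920 days

Base offense level for wire fraud: 27.
R1 applies (level before this adjustment is 27 ≥ 11, so +3): 27 + 3 = 30.
R2 applies: 30 + 2 = 32.
R3 applies: 32 − 3 = 29.
R4 applies: 29 + 2 = 31.
R5 applies: 31 − 3 = 28.
Final offense level: 28.
Criminal history: 11 prior points → Category C (11-14).
Level 28 falls in the 28-31 band.
Grid: Level 28-31 × Category C = 1650-1920 days.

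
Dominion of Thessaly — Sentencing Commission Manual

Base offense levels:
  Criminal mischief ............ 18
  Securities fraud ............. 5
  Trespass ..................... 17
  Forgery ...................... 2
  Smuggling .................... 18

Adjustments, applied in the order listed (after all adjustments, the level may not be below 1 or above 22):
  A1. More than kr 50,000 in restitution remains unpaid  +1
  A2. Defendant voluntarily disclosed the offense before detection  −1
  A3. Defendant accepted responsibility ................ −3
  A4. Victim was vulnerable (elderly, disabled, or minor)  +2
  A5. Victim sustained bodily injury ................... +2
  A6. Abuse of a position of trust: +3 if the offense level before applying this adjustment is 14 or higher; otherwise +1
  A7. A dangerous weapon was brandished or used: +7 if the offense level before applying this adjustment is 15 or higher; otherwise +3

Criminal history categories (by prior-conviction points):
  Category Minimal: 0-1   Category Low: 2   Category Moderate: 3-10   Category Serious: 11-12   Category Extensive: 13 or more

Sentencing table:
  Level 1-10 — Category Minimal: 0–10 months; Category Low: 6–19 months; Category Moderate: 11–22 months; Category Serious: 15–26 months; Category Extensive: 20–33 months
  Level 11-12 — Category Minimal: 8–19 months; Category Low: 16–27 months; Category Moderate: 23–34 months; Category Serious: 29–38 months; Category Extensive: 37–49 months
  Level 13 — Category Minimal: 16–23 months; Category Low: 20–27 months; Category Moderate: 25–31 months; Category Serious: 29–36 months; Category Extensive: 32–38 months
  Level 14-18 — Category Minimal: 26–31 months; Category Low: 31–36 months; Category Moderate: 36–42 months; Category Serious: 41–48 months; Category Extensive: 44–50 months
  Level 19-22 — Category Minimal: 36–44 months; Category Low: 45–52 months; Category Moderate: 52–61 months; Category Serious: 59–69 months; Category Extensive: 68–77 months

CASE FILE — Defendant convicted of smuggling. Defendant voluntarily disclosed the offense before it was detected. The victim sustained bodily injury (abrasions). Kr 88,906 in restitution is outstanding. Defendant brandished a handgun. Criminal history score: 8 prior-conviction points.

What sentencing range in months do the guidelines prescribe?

Base offense level for smuggling: 18.
A1 applies: 18 + 1 = 19.
A2 applies: 19 − 1 = 18.
A3 does not apply.
A4 does not apply.
A5 applies: 18 + 2 = 20.
A6 does not apply.
A7 applies (level before this adjustment is 20 ≥ 15, so +7): 20 + 7 = 27.
Level 27 exceeds the maximum of 22; capped at 22.
Final offense level: 22.
Criminal history: 8 prior points → Category Moderate (3-10).
Level 22 falls in the 19-22 band.
Grid: Level 19-22 × Category Moderate = 52-61 months.

52-61 months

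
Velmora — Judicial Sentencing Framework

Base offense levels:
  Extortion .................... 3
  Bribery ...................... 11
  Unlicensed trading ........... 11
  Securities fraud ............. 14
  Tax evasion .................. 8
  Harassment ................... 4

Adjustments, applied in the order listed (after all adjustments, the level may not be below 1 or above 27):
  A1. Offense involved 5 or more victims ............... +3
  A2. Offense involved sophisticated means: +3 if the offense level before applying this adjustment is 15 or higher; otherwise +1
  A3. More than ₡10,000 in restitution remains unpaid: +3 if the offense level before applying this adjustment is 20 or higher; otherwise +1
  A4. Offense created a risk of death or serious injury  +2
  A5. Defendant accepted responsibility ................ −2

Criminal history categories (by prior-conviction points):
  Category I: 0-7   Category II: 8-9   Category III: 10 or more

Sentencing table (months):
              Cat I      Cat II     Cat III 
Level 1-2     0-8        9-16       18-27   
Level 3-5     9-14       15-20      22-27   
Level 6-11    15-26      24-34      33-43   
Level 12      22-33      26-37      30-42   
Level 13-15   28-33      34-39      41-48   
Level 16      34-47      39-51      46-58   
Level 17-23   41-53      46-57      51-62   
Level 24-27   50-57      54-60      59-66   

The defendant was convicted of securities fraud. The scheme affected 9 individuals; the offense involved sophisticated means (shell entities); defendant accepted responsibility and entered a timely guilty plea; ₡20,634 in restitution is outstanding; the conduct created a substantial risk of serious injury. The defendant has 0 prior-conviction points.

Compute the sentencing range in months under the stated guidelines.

41-53 months

Base offense level for securities fraud: 14.
A1 applies: 14 + 3 = 17.
A2 applies (level before this adjustment is 17 ≥ 15, so +3): 17 + 3 = 20.
A3 applies (level before this adjustment is 20 ≥ 20, so +3): 20 + 3 = 23.
A4 applies: 23 + 2 = 25.
A5 applies: 25 − 2 = 23.
Final offense level: 23.
Criminal history: 0 prior points → Category I (0-7).
Level 23 falls in the 17-23 band.
Grid: Level 17-23 × Category I = 41-53 months.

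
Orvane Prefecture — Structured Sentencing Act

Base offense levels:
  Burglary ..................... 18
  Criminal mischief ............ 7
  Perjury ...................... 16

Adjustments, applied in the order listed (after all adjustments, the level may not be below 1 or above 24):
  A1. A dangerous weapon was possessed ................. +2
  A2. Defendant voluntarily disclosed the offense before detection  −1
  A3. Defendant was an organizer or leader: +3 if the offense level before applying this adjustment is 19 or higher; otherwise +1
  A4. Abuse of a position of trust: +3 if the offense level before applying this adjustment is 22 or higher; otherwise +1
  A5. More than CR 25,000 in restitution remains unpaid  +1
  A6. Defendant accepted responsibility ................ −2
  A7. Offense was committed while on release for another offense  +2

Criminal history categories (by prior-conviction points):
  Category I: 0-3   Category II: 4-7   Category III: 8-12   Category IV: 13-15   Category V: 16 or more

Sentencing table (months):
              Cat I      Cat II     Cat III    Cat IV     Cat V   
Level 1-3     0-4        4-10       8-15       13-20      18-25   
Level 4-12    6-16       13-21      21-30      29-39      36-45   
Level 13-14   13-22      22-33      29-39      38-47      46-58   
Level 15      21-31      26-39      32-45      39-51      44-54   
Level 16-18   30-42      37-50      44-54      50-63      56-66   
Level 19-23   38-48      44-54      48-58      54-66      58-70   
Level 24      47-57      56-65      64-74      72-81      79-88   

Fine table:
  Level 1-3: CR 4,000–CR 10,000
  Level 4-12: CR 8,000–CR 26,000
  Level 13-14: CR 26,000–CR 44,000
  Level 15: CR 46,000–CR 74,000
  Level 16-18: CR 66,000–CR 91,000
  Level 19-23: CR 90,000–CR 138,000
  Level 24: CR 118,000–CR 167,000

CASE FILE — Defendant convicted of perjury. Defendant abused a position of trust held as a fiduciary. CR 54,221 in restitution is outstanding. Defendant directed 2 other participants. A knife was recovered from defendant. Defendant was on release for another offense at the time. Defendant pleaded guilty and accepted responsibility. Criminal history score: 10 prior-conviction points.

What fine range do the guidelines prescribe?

CR 90,000–CR 138,000

Base offense level for perjury: 16.
A1 applies: 16 + 2 = 18.
A3 applies (level before this adjustment is 18 < 19, so +1): 18 + 1 = 19.
A4 applies (level before this adjustment is 19 < 22, so +1): 19 + 1 = 20.
A5 applies: 20 + 1 = 21.
A6 applies: 21 − 2 = 19.
A7 applies: 19 + 2 = 21.
Final offense level: 21.
Level 21 falls in the 19-23 band.
Fine table: Level 19-23 → CR 90,000–CR 138,000.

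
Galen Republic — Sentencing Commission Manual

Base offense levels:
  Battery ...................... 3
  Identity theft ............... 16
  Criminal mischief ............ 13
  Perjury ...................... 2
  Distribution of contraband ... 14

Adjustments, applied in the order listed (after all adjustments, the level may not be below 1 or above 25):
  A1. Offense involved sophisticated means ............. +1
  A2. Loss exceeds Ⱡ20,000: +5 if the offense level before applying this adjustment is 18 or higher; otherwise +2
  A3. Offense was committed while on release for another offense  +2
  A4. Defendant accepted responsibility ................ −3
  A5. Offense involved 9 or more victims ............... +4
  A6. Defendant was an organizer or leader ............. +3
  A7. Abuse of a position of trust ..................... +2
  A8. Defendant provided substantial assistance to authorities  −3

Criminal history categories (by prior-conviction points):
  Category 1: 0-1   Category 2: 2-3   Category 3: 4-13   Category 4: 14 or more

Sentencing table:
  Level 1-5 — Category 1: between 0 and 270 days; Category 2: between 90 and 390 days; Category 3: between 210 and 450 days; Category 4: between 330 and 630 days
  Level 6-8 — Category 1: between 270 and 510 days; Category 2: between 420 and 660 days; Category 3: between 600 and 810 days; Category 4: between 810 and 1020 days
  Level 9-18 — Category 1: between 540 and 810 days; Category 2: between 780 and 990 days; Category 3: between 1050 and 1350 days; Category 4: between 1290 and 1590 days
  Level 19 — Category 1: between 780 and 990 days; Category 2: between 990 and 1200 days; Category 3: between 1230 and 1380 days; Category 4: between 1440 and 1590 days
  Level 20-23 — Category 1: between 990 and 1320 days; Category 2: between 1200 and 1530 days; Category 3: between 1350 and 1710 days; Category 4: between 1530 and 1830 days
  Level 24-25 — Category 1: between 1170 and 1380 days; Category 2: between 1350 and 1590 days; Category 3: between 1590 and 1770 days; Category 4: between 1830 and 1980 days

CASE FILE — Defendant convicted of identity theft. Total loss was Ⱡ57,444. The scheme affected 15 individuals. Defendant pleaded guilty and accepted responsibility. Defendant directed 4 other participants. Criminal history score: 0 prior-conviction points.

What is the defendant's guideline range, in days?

Base offense level for identity theft: 16.
A2 applies (level before this adjustment is 16 < 18, so +2): 16 + 2 = 18.
A4 applies: 18 − 3 = 15.
A5 applies: 15 + 4 = 19.
A6 applies: 19 + 3 = 22.
A8 does not apply.
Final offense level: 22.
Criminal history: 0 prior points → Category 1 (0-1).
Level 22 falls in the 20-23 band.
Grid: Level 20-23 × Category 1 = 990-1320 days.

990-1320 days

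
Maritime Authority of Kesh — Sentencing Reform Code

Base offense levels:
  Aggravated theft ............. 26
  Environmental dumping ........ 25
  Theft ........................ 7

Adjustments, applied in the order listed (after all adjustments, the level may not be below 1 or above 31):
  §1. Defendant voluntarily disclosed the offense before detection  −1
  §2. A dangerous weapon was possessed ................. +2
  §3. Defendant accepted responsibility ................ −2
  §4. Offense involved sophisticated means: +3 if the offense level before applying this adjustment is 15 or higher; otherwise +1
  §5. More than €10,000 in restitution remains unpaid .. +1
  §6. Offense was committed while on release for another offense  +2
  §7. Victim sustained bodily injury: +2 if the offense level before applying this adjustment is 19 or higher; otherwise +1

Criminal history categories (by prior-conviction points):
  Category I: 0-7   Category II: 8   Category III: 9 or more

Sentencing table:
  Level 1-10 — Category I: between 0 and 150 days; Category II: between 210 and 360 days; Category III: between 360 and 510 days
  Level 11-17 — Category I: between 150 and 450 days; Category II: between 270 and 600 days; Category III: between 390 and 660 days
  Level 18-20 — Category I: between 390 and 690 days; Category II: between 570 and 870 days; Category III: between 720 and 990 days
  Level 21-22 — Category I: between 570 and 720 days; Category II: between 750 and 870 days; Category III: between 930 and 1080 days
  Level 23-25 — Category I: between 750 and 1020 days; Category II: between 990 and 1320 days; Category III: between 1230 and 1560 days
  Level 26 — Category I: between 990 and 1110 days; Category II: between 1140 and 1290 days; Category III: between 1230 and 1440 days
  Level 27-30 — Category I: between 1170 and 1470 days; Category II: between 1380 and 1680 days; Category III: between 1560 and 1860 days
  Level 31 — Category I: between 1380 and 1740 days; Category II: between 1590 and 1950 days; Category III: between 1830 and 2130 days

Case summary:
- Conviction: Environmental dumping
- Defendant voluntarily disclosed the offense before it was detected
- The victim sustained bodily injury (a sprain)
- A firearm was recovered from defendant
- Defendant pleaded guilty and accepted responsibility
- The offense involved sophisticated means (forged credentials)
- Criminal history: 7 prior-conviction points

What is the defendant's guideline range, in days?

1170-1470 days

Base offense level for environmental dumping: 25.
§1 applies: 25 − 1 = 24.
§2 applies: 24 + 2 = 26.
§3 applies: 26 − 2 = 24.
§4 applies (level before this adjustment is 24 ≥ 15, so +3): 24 + 3 = 27.
§7 applies (level before this adjustment is 27 ≥ 19, so +2): 27 + 2 = 29.
Final offense level: 29.
Criminal history: 7 prior points → Category I (0-7).
Level 29 falls in the 27-30 band.
Grid: Level 27-30 × Category I = 1170-1470 days.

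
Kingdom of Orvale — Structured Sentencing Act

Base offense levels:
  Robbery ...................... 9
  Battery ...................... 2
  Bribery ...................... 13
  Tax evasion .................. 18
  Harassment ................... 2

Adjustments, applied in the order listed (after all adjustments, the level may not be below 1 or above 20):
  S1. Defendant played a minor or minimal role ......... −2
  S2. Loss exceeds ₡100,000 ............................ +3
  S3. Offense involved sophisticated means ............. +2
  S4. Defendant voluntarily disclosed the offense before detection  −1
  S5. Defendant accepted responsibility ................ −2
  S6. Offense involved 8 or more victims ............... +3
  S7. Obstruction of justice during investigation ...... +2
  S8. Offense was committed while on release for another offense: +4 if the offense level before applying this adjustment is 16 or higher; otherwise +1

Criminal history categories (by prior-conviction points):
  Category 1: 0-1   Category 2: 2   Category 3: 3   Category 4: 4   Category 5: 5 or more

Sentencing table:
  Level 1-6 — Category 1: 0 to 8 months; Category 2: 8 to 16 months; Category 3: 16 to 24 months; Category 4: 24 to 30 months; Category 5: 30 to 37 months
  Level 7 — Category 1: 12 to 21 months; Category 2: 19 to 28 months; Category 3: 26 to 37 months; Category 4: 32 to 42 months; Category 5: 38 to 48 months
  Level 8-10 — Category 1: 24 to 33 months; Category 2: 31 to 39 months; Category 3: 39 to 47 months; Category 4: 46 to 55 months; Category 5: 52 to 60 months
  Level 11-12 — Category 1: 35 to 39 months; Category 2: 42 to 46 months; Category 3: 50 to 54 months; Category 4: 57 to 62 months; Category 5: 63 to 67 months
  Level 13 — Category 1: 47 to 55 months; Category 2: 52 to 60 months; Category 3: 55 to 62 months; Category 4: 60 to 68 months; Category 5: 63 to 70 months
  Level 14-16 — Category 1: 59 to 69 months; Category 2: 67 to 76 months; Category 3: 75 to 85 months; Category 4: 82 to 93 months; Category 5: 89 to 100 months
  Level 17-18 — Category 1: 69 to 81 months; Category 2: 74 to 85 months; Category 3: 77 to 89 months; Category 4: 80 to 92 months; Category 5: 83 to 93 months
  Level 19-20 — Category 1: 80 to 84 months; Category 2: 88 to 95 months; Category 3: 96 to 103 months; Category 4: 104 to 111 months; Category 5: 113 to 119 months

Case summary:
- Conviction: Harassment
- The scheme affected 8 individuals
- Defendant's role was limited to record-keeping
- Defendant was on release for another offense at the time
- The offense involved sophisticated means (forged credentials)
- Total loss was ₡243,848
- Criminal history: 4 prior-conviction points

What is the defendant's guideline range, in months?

Base offense level for harassment: 2.
S1 applies: 2 − 2 = 0.
S2 applies: 0 + 3 = 3.
S3 applies: 3 + 2 = 5.
S5 does not apply.
S6 applies: 5 + 3 = 8.
S7 does not apply.
S8 applies (level before this adjustment is 8 < 16, so +1): 8 + 1 = 9.
Final offense level: 9.
Criminal history: 4 prior points → Category 4 (4).
Level 9 falls in the 8-10 band.
Grid: Level 8-10 × Category 4 = 46-55 months.

46-55 months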